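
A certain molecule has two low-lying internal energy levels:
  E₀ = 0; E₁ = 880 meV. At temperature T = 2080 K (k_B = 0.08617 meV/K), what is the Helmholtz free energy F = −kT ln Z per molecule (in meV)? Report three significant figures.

-1.32 meV

k_BT = 0.08617 × 2080 K = 179.23 meV.
Eᵢ/kT = 0, 4.9099.
Z = Σ e^(−Eᵢ/kT) = e^(−0) + e^(−4.9099) = 1.0000 + 0.0073732 = 1.0074.
F = −kT ln Z = −179.23 × ln(1.0074) = −179.23 × 0.0073728 = -1.32 meV.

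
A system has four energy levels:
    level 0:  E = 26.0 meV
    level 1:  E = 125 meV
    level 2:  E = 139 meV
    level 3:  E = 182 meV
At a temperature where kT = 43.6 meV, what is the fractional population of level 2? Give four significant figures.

Eᵢ/kT = 0.596330, 2.86697, 3.18807, 4.17431.
Z = Σ e^(−Eᵢ/kT) = e^(−0.596330) + e^(−2.86697) + e^(−3.18807) + e^(−4.17431) = 0.550829 + 0.0568710 + 0.0412514 + 0.0153858 = 0.664337.
P₂ = e^(−E₂/kT) / Z = 0.0412514/0.664337 = 0.06209.

0.06209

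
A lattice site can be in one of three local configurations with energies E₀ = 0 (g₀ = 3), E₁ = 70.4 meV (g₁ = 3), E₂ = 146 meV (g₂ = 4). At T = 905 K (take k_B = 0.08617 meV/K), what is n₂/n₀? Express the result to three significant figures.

0.205

k_BT = 0.08617 × 905 K = 77.984 meV.
n₂/n₀ = (g₂/g₀) exp[−(E₂−E₀)/kT] = (4/3) × exp(−(146 meV)/(77.984 meV)) = (4/3) × exp(-1.8722) = 0.205.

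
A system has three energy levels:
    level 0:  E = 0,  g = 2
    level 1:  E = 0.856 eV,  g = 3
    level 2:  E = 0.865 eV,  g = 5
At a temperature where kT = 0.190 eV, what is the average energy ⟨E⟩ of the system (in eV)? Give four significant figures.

Eᵢ/kT = 0, 4.50526, 4.55263.
Z = Σ gᵢe^(−Eᵢ/kT) = 2·e^(−0) + 3·e^(−4.50526) + 5·e^(−4.55263) = 2.00000 + 0.0331521 + 0.0526972 = 2.08585.
⟨E⟩ = Σ Eᵢ gᵢe^(−Eᵢ/kT) / Z = (0·2.00000 + 0.856·0.0331521 + 0.865·0.0526972) / 2.08585 = 0.03546 eV.

0.03546 eV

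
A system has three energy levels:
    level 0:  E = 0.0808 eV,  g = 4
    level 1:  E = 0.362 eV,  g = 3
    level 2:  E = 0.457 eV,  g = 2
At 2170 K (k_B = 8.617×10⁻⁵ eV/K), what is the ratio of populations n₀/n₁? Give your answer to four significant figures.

k_BT = 8.617×10⁻⁵ × 2170 K = 0.186989 eV.
n₀/n₁ = (g₀/g₁) exp[−(E₀−E₁)/kT] = (4/3) × exp(−(-0.2812 eV)/(0.186989 eV)) = (4/3) × exp(1.50383) = 5.999.

5.999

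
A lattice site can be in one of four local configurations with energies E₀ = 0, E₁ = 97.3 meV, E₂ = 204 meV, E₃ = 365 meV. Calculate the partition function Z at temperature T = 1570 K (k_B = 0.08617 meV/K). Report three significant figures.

Z = 1.78

k_BT = 0.08617 × 1570 K = 135.29 meV.
Eᵢ/kT = 0, 0.71920, 1.5079, 2.6979.
Z = Σ e^(−Eᵢ/kT) = e^(−0) + e^(−0.71920) + e^(−1.5079) + e^(−2.6979) = 1.0000 + 0.48714 + 0.22137 + 0.067347 = 1.7759.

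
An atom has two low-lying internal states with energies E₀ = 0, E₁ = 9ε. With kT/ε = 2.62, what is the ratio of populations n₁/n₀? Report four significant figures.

0.03222

n₁/n₀ = exp[−(E₁−E₀)/kT] = exp(−(9ε)/(2.62ε)) = exp(-3.43511) = 0.03222.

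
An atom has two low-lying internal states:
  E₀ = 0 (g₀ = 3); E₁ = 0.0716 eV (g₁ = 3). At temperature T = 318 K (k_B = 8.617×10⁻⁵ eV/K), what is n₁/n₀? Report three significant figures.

k_BT = 8.617×10⁻⁵ × 318 K = 0.027402 eV.
n₁/n₀ = (g₁/g₀) exp[−(E₁−E₀)/kT] = (3/3) × exp(−(0.0716 eV)/(0.027402 eV)) = (3/3) × exp(-2.6129) = 0.0733.

0.0733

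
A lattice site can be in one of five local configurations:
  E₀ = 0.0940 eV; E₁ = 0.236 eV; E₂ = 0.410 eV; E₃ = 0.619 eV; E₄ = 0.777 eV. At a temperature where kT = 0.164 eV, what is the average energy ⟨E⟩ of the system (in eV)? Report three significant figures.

Eᵢ/kT = 0.57317, 1.4390, 2.5000, 3.7744, 4.7378.
Z = Σ e^(−Eᵢ/kT) = e^(−0.57317) + e^(−1.4390) + e^(−2.5000) + e^(−3.7744) + e^(−4.7378) = 0.56374 + 0.23716 + 0.082085 + 0.022951 + 0.0087579 = 0.91469.
⟨E⟩ = Σ Eᵢ e^(−Eᵢ/kT) / Z = (0.0940·0.56374 + 0.236·0.23716 + 0.410·0.082085 + 0.619·0.022951 + 0.777·0.0087579) / 0.91469 = 0.179 eV.

0.179 eV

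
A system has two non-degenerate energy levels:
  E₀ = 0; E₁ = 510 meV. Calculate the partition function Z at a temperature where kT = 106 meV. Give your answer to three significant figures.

Eᵢ/kT = 0, 4.8113.
Z = Σ e^(−Eᵢ/kT) = e^(−0) + e^(−4.8113) = 1.0000 + 0.0081373 = 1.0081.

Z = 1.01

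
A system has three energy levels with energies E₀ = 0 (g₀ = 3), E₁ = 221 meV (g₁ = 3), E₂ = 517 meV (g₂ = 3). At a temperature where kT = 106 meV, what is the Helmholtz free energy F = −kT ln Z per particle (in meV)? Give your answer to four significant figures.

Eᵢ/kT = 0, 2.08491, 4.87736.
Z = Σ gᵢe^(−Eᵢ/kT) = 3·e^(−0) + 3·e^(−2.08491) + 3·e^(−4.87736) = 3.00000 + 0.372955 + 0.0228513 = 3.39581.
F = −kT ln Z = −106 × ln(3.39581) = −106 × 1.22254 = -129.6 meV.

-129.6 meV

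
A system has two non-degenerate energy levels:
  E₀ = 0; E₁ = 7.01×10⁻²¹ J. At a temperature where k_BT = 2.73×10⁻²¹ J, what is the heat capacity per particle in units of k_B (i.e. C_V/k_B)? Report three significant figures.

0.436

Eᵢ/kT = 0, 2.5678.
Z = Σ e^(−Eᵢ/kT) = e^(−0) + e^(−2.5678) = 1.0000 + 0.076704 = 1.0767.
⟨E⟩ = 0.49939, ⟨E²⟩ = 3.5007.
C_V/k_B = (⟨E²⟩ − ⟨E⟩²)/(kT)² = (3.5007 − 0.24939)/7.4529 = 0.436.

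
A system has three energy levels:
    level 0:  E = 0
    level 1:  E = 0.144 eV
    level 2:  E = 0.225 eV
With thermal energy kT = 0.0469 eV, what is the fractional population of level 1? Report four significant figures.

0.04400

Eᵢ/kT = 0, 3.07036, 4.79744.
Z = Σ e^(−Eᵢ/kT) = e^(−0) + e^(−3.07036) + e^(−4.79744) = 1.00000 + 0.0464044 + 0.00825084 = 1.05466.
P₁ = e^(−E₁/kT) / Z = 0.0464044/1.05466 = 0.04400.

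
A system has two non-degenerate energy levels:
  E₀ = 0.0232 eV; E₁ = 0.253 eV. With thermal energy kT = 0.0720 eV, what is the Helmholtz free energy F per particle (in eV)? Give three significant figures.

0.0203 eV

Eᵢ/kT = 0.32222, 3.5139.
Z = Σ e^(−Eᵢ/kT) = e^(−0.32222) + e^(−3.5139) = 0.72454 + 0.029781 = 0.75432.
F = −kT ln Z = −0.0720 × ln(0.75432) = −0.0720 × -0.28194 = 0.0203 eV.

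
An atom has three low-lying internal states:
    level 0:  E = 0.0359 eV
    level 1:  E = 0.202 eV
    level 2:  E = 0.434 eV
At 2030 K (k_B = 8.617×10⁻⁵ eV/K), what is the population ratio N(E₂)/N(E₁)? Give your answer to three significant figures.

0.265

k_BT = 8.617×10⁻⁵ × 2030 K = 0.17493 eV.
n₂/n₁ = exp[−(E₂−E₁)/kT] = exp(−(0.232 eV)/(0.17493 eV)) = exp(-1.3262) = 0.265.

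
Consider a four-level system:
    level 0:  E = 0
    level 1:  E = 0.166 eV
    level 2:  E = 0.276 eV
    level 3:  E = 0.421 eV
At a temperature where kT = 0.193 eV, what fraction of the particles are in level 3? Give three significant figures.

Eᵢ/kT = 0, 0.86010, 1.4301, 2.1813.
Z = Σ e^(−Eᵢ/kT) = e^(−0) + e^(−0.86010) + e^(−1.4301) + e^(−2.1813) = 1.0000 + 0.42312 + 0.23928 + 0.11289 = 1.7753.
P₃ = e^(−E₃/kT) / Z = 0.11289/1.7753 = 0.0636.

0.0636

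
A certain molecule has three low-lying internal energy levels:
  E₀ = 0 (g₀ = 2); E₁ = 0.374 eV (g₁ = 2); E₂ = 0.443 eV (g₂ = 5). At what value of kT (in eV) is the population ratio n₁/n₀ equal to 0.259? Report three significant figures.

n₁/n₀ = (g₁/g₀) exp[−(E₁−E₀)/kT] = 0.259.
⇒ (E₁−E₀)/kT = ln((2/2)/0.259) = ln(3.8610) = 1.3509.
kT = 0.374 eV / 1.3509 = 0.277 eV.

0.277 eV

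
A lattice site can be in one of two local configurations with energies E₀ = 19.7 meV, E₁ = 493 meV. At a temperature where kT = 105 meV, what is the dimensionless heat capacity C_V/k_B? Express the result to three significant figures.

Eᵢ/kT = 0.18762, 4.6952.
Z = Σ e^(−Eᵢ/kT) = e^(−0.18762) + e^(−4.6952) = 0.82893 + 0.0091390 = 0.83807.
⟨E⟩ = 24.861 meV, ⟨E²⟩ = 3034.3 meV².
C_V/k_B = (⟨E²⟩ − ⟨E⟩²)/(kT)² = (3034.3 − 618.07)/11025 = 0.219.

0.219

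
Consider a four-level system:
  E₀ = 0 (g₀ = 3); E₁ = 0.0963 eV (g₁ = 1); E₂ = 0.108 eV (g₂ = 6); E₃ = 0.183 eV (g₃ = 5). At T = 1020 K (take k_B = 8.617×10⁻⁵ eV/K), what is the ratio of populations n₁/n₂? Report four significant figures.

0.1904

k_BT = 8.617×10⁻⁵ × 1020 K = 0.0878934 eV.
n₁/n₂ = (g₁/g₂) exp[−(E₁−E₂)/kT] = (1/6) × exp(−(-0.0117 eV)/(0.0878934 eV)) = (1/6) × exp(0.133116) = 0.1904.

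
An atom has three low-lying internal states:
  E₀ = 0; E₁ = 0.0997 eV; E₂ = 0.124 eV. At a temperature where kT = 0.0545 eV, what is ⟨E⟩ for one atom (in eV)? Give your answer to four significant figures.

0.02276 eV

Eᵢ/kT = 0, 1.82936, 2.27523.
Z = Σ e^(−Eᵢ/kT) = e^(−0) + e^(−1.82936) + e^(−2.27523) = 1.00000 + 0.160516 + 0.102773 = 1.26329.
⟨E⟩ = Σ Eᵢ e^(−Eᵢ/kT) / Z = (0·1.00000 + 0.0997·0.160516 + 0.124·0.102773) / 1.26329 = 0.02276 eV.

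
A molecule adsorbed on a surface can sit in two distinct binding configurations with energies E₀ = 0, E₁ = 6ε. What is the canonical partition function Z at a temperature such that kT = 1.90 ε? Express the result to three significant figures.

Eᵢ/kT = 0, 3.1579.
Z = Σ e^(−Eᵢ/kT) = e^(−0) + e^(−3.1579) = 1.0000 + 0.042515 = 1.0425.

Z = 1.04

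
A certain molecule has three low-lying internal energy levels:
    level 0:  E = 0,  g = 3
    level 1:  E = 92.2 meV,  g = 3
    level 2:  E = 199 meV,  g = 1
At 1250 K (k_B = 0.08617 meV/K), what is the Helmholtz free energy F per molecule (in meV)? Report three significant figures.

k_BT = 0.08617 × 1250 K = 107.71 meV.
Eᵢ/kT = 0, 0.85600, 1.8476.
Z = Σ gᵢe^(−Eᵢ/kT) = 3·e^(−0) + 3·e^(−0.85600) + 1·e^(−1.8476) = 3.0000 + 1.2746 + 0.15761 = 4.4322.
F = −kT ln Z = −107.71 × ln(4.4322) = −107.71 × 1.4889 = -160 meV.

-160 meV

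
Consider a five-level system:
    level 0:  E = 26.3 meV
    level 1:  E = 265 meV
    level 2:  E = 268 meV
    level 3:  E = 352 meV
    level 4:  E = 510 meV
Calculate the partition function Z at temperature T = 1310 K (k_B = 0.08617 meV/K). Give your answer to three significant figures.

Z = 1.04

k_BT = 0.08617 × 1310 K = 112.88 meV.
Eᵢ/kT = 0.23299, 2.3476, 2.3742, 3.1184, 4.5181.
Z = Σ e^(−Eᵢ/kT) = e^(−0.23299) + e^(−2.3476) + e^(−2.3742) + e^(−3.1184) + e^(−4.5181) = 0.79216 + 0.095598 + 0.093089 + 0.044228 + 0.010910 = 1.0360.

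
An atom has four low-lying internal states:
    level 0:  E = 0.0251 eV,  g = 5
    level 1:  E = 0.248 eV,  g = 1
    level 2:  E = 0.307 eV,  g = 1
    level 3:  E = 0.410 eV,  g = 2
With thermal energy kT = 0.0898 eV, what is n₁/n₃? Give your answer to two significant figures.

3.0

n₁/n₃ = (g₁/g₃) exp[−(E₁−E₃)/kT] = (1/2) × exp(−(-0.162 eV)/(0.0898 eV)) = (1/2) × exp(1.804) = 3.0.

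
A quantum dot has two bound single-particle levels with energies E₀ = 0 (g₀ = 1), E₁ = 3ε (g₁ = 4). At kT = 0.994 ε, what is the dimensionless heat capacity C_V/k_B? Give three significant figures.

1.25

Eᵢ/kT = 0, 3.0181.
Z = Σ gᵢe^(−Eᵢ/kT) = 1·e^(−0) + 4·e^(−3.0181) = 1.0000 + 0.19558 = 1.1956.
⟨E⟩ = 0.49075 ε, ⟨E²⟩ = 1.4722 ε².
C_V/k_B = (⟨E²⟩ − ⟨E⟩²)/(kT)² = (1.4722 − 0.24084)/0.98804 = 1.25.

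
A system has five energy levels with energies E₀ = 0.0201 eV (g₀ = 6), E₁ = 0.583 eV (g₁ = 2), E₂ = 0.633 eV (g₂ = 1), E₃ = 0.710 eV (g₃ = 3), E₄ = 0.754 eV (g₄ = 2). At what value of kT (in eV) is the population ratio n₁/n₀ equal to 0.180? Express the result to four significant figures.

0.9135 eV

n₁/n₀ = (g₁/g₀) exp[−(E₁−E₀)/kT] = 0.180.
⇒ (E₁−E₀)/kT = ln((2/6)/0.180) = ln(1.85185) = 0.616185.
kT = 0.5629 eV / 0.616185 = 0.9135 eV.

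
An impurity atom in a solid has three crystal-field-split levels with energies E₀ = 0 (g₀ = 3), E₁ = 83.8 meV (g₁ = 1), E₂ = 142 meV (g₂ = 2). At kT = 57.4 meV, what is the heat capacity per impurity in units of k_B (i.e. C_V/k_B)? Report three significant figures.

Eᵢ/kT = 0, 1.4599, 2.4739.
Z = Σ gᵢe^(−Eᵢ/kT) = 3·e^(−0) + 1·e^(−1.4599) + 2·e^(−2.4739) = 3.0000 + 0.23226 + 0.16851 = 3.4008.
⟨E⟩ = 12.759 meV, ⟨E²⟩ = 1478.7 meV².
C_V/k_B = (⟨E²⟩ − ⟨E⟩²)/(kT)² = (1478.7 − 162.79)/3294.8 = 0.399.

0.399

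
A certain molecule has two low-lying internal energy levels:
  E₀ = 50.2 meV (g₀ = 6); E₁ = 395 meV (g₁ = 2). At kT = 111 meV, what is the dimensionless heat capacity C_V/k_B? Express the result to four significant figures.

Eᵢ/kT = 0.452252, 3.55856.
Z = Σ gᵢe^(−Eᵢ/kT) = 6·e^(−0.452252) + 2·e^(−3.55856) = 3.81716 + 0.0569596 = 3.87412.
⟨E⟩ = 55.2694 meV, ⟨E²⟩ = 4776.96 meV².
C_V/k_B = (⟨E²⟩ − ⟨E⟩²)/(kT)² = (4776.96 − 3054.71)/12321.0 = 0.1398.

0.1398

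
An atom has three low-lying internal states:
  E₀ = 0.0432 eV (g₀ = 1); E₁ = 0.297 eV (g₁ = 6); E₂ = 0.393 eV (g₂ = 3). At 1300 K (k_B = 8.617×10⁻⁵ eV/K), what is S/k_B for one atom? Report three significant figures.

1.60

k_BT = 8.617×10⁻⁵ × 1300 K = 0.11202 eV.
Eᵢ/kT = 0.38565, 2.6513, 3.5083.
Z = Σ gᵢe^(−Eᵢ/kT) = 1·e^(−0.38565) + 6·e^(−2.6513) + 3·e^(−3.5083) = 0.68001 + 0.42336 + 0.089843 = 1.1932.
⟨E⟩ = Σ EᵢPᵢ = 0.15959 eV.
S/k_B = ln Z + ⟨E⟩/kT = ln(1.1932) + 0.15959/0.11202 = 0.17664 + 1.4247 = 1.60.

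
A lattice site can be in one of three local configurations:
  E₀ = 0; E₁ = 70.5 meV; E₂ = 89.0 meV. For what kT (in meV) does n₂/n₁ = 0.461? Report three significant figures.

23.9 meV

n₂/n₁ = exp[−(E₂−E₁)/kT] = 0.461.
⇒ (E₂−E₁)/kT = ln(1/0.461) = ln(2.1692) = 0.77436.
kT = 18.5 meV / 0.77436 = 23.9 meV.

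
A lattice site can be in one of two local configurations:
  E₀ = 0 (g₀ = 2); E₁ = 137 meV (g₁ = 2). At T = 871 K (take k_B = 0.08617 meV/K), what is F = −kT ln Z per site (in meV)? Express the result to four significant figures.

-63.24 meV

k_BT = 0.08617 × 871 K = 75.0541 meV.
Eᵢ/kT = 0, 1.82535.
Z = Σ gᵢe^(−Eᵢ/kT) = 2·e^(−0) + 2·e^(−1.82535) = 2.00000 + 0.322322 = 2.32232.
F = −kT ln Z = −75.0541 × ln(2.32232) = −75.0541 × 0.842567 = -63.24 meV.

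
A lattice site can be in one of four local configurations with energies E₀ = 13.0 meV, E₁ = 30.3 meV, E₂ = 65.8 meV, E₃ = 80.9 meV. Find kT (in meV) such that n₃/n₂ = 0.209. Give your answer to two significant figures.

9.6 meV

n₃/n₂ = exp[−(E₃−E₂)/kT] = 0.209.
⇒ (E₃−E₂)/kT = ln(1/0.209) = ln(4.785) = 1.565.
kT = 15.1 meV / 1.565 = 9.6 meV.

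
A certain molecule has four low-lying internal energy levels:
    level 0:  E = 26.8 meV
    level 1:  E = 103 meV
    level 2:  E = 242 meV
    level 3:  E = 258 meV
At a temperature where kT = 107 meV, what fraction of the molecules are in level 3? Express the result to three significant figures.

Eᵢ/kT = 0.25047, 0.96262, 2.2617, 2.4112.
Z = Σ e^(−Eᵢ/kT) = e^(−0.25047) + e^(−0.96262) + e^(−2.2617) + e^(−2.4112) = 0.77843 + 0.38189 + 0.10417 + 0.089708 = 1.3542.
P₃ = e^(−E₃/kT) / Z = 0.089708/1.3542 = 0.0662.

0.0662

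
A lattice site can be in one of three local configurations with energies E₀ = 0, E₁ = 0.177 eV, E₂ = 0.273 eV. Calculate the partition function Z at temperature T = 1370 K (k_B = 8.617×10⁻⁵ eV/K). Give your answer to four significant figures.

Z = 1.322

k_BT = 8.617×10⁻⁵ × 1370 K = 0.118053 eV.
Eᵢ/kT = 0, 1.49933, 2.31252.
Z = Σ e^(−Eᵢ/kT) = e^(−0) + e^(−1.49933) + e^(−2.31252) = 1.00000 + 0.223280 + 0.0990114 = 1.32229.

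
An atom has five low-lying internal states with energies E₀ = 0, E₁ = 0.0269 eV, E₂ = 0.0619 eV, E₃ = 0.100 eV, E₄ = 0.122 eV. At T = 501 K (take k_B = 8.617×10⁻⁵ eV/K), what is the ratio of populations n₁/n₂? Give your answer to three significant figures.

2.25

k_BT = 8.617×10⁻⁵ × 501 K = 0.043171 eV.
n₁/n₂ = exp[−(E₁−E₂)/kT] = exp(−(-0.0350 eV)/(0.043171 eV)) = exp(0.81073) = 2.25.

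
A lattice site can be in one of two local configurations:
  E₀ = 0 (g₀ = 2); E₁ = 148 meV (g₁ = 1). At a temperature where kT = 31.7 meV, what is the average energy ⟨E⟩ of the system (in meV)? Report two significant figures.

0.69 meV

Eᵢ/kT = 0, 4.669.
Z = Σ gᵢe^(−Eᵢ/kT) = 2·e^(−0) + 1·e^(−4.669) = 2.000 + 0.009382 = 2.009.
⟨E⟩ = Σ Eᵢ gᵢe^(−Eᵢ/kT) / Z = (0·2.000 + 148·0.009382) / 2.009 = 0.69 meV.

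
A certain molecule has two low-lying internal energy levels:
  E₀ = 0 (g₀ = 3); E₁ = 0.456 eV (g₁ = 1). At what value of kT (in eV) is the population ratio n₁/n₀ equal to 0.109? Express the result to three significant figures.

0.408 eV

n₁/n₀ = (g₁/g₀) exp[−(E₁−E₀)/kT] = 0.109.
⇒ (E₁−E₀)/kT = ln((1/3)/0.109) = ln(3.0581) = 1.1178.
kT = 0.456 eV / 1.1178 = 0.408 eV.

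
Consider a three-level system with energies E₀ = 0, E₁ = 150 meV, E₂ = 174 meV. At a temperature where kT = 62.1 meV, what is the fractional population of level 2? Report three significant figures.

Eᵢ/kT = 0, 2.4155, 2.8019.
Z = Σ e^(−Eᵢ/kT) = e^(−0) + e^(−2.4155) + e^(−2.8019) = 1.0000 + 0.089323 + 0.060695 = 1.1500.
P₂ = e^(−E₂/kT) / Z = 0.060695/1.1500 = 0.0528.

0.0528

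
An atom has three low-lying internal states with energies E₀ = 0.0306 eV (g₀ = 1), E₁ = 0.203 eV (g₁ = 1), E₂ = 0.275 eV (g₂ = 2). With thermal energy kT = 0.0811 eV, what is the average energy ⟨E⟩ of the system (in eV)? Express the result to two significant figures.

0.067 eV

Eᵢ/kT = 0.3773, 2.503, 3.391.
Z = Σ gᵢe^(−Eᵢ/kT) = 1·e^(−0.3773) + 1·e^(−2.503) + 2·e^(−3.391) = 0.6857 + 0.08184 + 0.06735 = 0.8349.
⟨E⟩ = Σ Eᵢ gᵢe^(−Eᵢ/kT) / Z = (0.0306·0.6857 + 0.203·0.08184 + 0.275·0.06735) / 0.8349 = 0.067 eV.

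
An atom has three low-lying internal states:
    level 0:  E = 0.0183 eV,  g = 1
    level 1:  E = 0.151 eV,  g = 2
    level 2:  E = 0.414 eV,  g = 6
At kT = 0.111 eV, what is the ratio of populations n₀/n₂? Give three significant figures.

n₀/n₂ = (g₀/g₂) exp[−(E₀−E₂)/kT] = (1/6) × exp(−(-0.3957 eV)/(0.111 eV)) = (1/6) × exp(3.5649) = 5.89.

5.89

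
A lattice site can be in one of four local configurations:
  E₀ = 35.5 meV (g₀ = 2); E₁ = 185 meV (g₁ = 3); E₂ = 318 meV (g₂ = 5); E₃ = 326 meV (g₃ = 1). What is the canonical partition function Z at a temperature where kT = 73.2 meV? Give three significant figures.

Eᵢ/kT = 0.48497, 2.5273, 4.3443, 4.4536.
Z = Σ gᵢe^(−Eᵢ/kT) = 2·e^(−0.48497) + 3·e^(−2.5273) + 5·e^(−4.3443) + 1·e^(−4.4536) = 1.2314 + 0.23962 + 0.064903 + 0.011637 = 1.5476.

Z = 1.55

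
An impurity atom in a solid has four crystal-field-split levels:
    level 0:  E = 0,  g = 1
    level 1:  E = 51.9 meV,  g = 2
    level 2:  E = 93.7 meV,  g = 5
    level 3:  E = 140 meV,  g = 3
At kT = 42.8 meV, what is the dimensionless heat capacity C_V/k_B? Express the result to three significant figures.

Eᵢ/kT = 0, 1.2126, 2.1893, 3.2710.
Z = Σ gᵢe^(−Eᵢ/kT) = 1·e^(−0) + 2·e^(−1.2126) + 5·e^(−2.1893) + 3·e^(−3.2710) = 1.0000 + 0.59485 + 0.55998 + 0.11391 = 2.2687.
⟨E⟩ = 43.765 meV, ⟨E²⟩ = 3857.4 meV².
C_V/k_B = (⟨E²⟩ − ⟨E⟩²)/(kT)² = (3857.4 − 1915.4)/1831.8 = 1.06.

1.06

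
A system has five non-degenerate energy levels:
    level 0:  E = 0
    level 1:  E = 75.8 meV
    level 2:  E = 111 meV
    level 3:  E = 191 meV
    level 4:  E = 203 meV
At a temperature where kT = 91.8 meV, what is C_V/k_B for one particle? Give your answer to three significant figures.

0.533

Eᵢ/kT = 0, 0.82571, 1.2092, 2.0806, 2.2113.
Z = Σ e^(−Eᵢ/kT) = e^(−0) + e^(−0.82571) + e^(−1.2092) + e^(−2.0806) + e^(−2.2113) = 1.0000 + 0.43792 + 0.29844 + 0.12486 + 0.10956 = 1.9708.
⟨E⟩ = 57.038 meV, ⟨E²⟩ = 7744.6 meV².
C_V/k_B = (⟨E²⟩ − ⟨E⟩²)/(kT)² = (7744.6 − 3253.3)/8427.2 = 0.533.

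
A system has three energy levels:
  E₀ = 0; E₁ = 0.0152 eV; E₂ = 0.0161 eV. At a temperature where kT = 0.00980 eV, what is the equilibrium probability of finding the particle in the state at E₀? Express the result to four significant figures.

0.7115

Eᵢ/kT = 0, 1.55102, 1.64286.
Z = Σ e^(−Eᵢ/kT) = e^(−0) + e^(−1.55102) + e^(−1.64286) = 1.00000 + 0.212032 + 0.193426 = 1.40546.
P₀ = e^(−E₀/kT) / Z = 1.00000/1.40546 = 0.7115.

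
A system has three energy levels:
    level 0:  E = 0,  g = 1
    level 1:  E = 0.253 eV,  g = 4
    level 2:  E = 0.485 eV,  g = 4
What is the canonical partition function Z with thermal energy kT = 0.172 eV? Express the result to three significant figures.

Z = 2.16

Eᵢ/kT = 0, 1.4709, 2.8198.
Z = Σ gᵢe^(−Eᵢ/kT) = 1·e^(−0) + 4·e^(−1.4709) + 4·e^(−2.8198) = 1.0000 + 0.91887 + 0.23847 = 2.1573.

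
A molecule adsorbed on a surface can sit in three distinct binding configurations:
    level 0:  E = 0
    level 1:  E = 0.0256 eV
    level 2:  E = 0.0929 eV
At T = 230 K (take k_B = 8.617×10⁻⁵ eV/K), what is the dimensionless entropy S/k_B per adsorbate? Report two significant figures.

0.56

k_BT = 8.617×10⁻⁵ × 230 K = 0.01982 eV.
Eᵢ/kT = 0, 1.292, 4.687.
Z = Σ e^(−Eᵢ/kT) = e^(−0) + e^(−1.292) + e^(−4.687) = 1.000 + 0.2747 + 0.009214 = 1.284.
⟨E⟩ = Σ EᵢPᵢ = 0.006144 eV.
S/k_B = ln Z + ⟨E⟩/kT = ln(1.284) + 0.006144/0.01982 = 0.2500 + 0.3100 = 0.56.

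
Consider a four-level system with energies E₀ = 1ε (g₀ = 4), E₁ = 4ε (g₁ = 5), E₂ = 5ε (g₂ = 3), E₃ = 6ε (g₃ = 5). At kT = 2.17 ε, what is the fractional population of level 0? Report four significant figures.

Eᵢ/kT = 0.460829, 1.84332, 2.30415, 2.76498.
Z = Σ gᵢe^(−Eᵢ/kT) = 4·e^(−0.460829) + 5·e^(−1.84332) + 3·e^(−2.30415) + 5·e^(−2.76498) = 2.52304 + 0.791455 + 0.299531 + 0.314887 = 3.92891.
P₀ = g₀ e^(−E₀/kT) / Z = 2.52304/3.92891 = 0.6422.

0.6422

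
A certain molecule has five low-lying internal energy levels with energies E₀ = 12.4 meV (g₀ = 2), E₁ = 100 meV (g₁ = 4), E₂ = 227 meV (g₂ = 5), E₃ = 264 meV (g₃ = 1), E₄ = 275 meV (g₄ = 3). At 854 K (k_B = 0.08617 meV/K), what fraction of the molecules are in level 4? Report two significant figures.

0.023

k_BT = 0.08617 × 854 K = 73.59 meV.
Eᵢ/kT = 0.1685, 1.359, 3.085, 3.587, 3.737.
Z = Σ gᵢe^(−Eᵢ/kT) = 2·e^(−0.1685) + 4·e^(−1.359) + 5·e^(−3.085) + 1·e^(−3.587) + 3·e^(−3.737) = 1.690 + 1.028 + 0.2287 + 0.02768 + 0.07148 = 3.046.
P₄ = g₄ e^(−E₄/kT) / Z = 0.07148/3.046 = 0.023.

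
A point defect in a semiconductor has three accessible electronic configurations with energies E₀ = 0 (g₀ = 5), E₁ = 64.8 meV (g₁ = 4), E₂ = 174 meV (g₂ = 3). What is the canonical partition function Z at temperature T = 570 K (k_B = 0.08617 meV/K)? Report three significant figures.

Z = 6.16

k_BT = 0.08617 × 570 K = 49.117 meV.
Eᵢ/kT = 0, 1.3193, 3.5426.
Z = Σ gᵢe^(−Eᵢ/kT) = 5·e^(−0) + 4·e^(−1.3193) + 3·e^(−3.5426) = 5.0000 + 1.0693 + 0.086814 = 6.1561.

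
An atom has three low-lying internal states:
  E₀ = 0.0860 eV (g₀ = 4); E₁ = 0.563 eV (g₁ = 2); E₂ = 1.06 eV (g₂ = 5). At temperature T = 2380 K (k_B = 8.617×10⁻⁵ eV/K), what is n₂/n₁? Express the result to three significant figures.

0.222

k_BT = 8.617×10⁻⁵ × 2380 K = 0.20508 eV.
n₂/n₁ = (g₂/g₁) exp[−(E₂−E₁)/kT] = (5/2) × exp(−(0.497 eV)/(0.20508 eV)) = (5/2) × exp(-2.4234) = 0.222.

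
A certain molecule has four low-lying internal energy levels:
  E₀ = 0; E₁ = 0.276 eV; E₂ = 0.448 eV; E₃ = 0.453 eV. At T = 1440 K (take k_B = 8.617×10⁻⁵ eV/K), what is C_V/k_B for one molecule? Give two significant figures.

k_BT = 8.617×10⁻⁵ × 1440 K = 0.1241 eV.
Eᵢ/kT = 0, 2.224, 3.610, 3.650.
Z = Σ e^(−Eᵢ/kT) = e^(−0) + e^(−2.224) + e^(−3.610) + e^(−3.650) = 1.000 + 0.1082 + 0.02705 + 0.02599 = 1.161.
⟨E⟩ = 0.04630 eV, ⟨E²⟩ = 0.01637 eV².
C_V/k_B = (⟨E²⟩ − ⟨E⟩²)/(kT)² = (0.01637 − 0.002144)/0.01540 = 0.92.

0.92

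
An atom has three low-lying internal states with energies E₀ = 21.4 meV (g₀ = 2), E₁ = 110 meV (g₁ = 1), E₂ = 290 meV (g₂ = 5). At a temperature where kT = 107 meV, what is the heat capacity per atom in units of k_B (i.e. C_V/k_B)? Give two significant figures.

Eᵢ/kT = 0.2000, 1.028, 2.710.
Z = Σ gᵢe^(−Eᵢ/kT) = 2·e^(−0.2000) + 1·e^(−1.028) + 5·e^(−2.710) = 1.637 + 0.3577 + 0.3327 = 2.327.
⟨E⟩ = 73.43 meV, ⟨E²⟩ = 14210 meV².
C_V/k_B = (⟨E²⟩ − ⟨E⟩²)/(kT)² = (14210 − 5392)/11450 = 0.77.

0.77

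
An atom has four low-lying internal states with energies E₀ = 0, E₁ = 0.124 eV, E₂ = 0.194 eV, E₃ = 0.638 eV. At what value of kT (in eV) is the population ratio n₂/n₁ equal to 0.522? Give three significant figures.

0.108 eV

n₂/n₁ = exp[−(E₂−E₁)/kT] = 0.522.
⇒ (E₂−E₁)/kT = ln(1/0.522) = ln(1.9157) = 0.65008.
kT = 0.070 eV / 0.65008 = 0.108 eV.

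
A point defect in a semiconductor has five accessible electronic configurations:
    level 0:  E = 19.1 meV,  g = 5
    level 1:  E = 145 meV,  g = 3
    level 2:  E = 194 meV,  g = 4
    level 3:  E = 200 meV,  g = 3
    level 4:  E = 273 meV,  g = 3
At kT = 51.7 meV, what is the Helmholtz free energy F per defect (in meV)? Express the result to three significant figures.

-69.1 meV

Eᵢ/kT = 0.36944, 2.8046, 3.7524, 3.8685, 5.2805.
Z = Σ gᵢe^(−Eᵢ/kT) = 5·e^(−0.36944) + 3·e^(−2.8046) + 4·e^(−3.7524) + 3·e^(−3.8685) + 3·e^(−5.2805) = 3.4556 + 0.18159 + 0.093845 + 0.062669 + 0.015270 = 3.8090.
F = −kT ln Z = −51.7 × ln(3.8090) = −51.7 × 1.3374 = -69.1 meV.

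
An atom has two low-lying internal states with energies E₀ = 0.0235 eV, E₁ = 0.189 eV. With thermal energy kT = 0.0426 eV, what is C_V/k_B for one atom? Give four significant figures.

Eᵢ/kT = 0.551643, 4.43662.
Z = Σ e^(−Eᵢ/kT) = e^(−0.551643) + e^(−4.43662) = 0.576003 + 0.0118359 = 0.587839.
⟨E⟩ = 0.0268323 eV, ⟨E²⟩ = 0.00126036 eV².
C_V/k_B = (⟨E²⟩ − ⟨E⟩²)/(kT)² = (0.00126036 − 0.000719972)/0.00181476 = 0.2978.

0.2978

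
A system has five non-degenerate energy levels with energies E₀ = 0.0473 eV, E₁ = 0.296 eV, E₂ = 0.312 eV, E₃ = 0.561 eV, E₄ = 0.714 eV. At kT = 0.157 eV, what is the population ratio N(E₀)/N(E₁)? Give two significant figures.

n₀/n₁ = exp[−(E₀−E₁)/kT] = exp(−(-0.2487 eV)/(0.157 eV)) = exp(1.584) = 4.9.

4.9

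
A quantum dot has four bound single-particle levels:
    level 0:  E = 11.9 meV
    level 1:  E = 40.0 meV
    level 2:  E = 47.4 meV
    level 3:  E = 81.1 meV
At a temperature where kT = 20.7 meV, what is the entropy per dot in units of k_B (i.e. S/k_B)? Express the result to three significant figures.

0.914

Eᵢ/kT = 0.57488, 1.9324, 2.2899, 3.9179.
Z = Σ e^(−Eᵢ/kT) = e^(−0.57488) + e^(−1.9324) + e^(−2.2899) + e^(−3.9179) = 0.56277 + 0.14480 + 0.10128 + 0.019883 = 0.82873.
⟨E⟩ = Σ EᵢPᵢ = 22.809 meV.
S/k_B = ln Z + ⟨E⟩/kT = ln(0.82873) + 22.809/20.7 = -0.18786 + 1.1019 = 0.914.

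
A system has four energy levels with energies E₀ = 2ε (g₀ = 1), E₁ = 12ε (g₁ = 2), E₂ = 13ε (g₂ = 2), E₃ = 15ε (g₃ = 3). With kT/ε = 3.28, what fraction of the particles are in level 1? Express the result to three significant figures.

0.0776

Eᵢ/kT = 0.60976, 3.6585, 3.9634, 4.5732.
Z = Σ gᵢe^(−Eᵢ/kT) = 1·e^(−0.60976) + 2·e^(−3.6585) + 2·e^(−3.9634) + 3·e^(−4.5732) = 0.54348 + 0.051542 + 0.037997 + 0.030975 = 0.66399.
P₁ = g₁ e^(−E₁/kT) / Z = 0.051542/0.66399 = 0.0776.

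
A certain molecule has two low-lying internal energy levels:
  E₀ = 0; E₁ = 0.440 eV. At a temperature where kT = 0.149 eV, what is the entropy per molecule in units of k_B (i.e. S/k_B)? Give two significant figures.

Eᵢ/kT = 0, 2.953.
Z = Σ e^(−Eᵢ/kT) = e^(−0) + e^(−2.953) = 1.000 + 0.05218 = 1.052.
⟨E⟩ = Σ EᵢPᵢ = 0.02182 eV.
S/k_B = ln Z + ⟨E⟩/kT = ln(1.052) + 0.02182/0.149 = 0.05069 + 0.1464 = 0.20.

0.20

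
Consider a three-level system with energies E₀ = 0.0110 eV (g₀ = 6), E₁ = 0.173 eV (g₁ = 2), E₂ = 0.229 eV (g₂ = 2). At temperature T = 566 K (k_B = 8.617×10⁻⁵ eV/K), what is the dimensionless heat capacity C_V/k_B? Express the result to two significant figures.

k_BT = 8.617×10⁻⁵ × 566 K = 0.04877 eV.
Eᵢ/kT = 0.2255, 3.547, 4.696.
Z = Σ gᵢe^(−Eᵢ/kT) = 6·e^(−0.2255) + 2·e^(−3.547) + 2·e^(−4.696) = 4.789 + 0.05762 + 0.01826 = 4.865.
⟨E⟩ = 0.01374 eV, ⟨E²⟩ = 0.0006704 eV².
C_V/k_B = (⟨E²⟩ − ⟨E⟩²)/(kT)² = (0.0006704 − 0.0001888)/0.002379 = 0.20.

0.20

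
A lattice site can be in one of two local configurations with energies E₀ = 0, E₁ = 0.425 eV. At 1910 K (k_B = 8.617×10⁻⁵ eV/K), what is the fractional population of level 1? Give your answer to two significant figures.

0.070

k_BT = 8.617×10⁻⁵ × 1910 K = 0.1646 eV.
Eᵢ/kT = 0, 2.582.
Z = Σ e^(−Eᵢ/kT) = e^(−0) + e^(−2.582) = 1.000 + 0.07562 = 1.076.
P₁ = e^(−E₁/kT) / Z = 0.07562/1.076 = 0.070.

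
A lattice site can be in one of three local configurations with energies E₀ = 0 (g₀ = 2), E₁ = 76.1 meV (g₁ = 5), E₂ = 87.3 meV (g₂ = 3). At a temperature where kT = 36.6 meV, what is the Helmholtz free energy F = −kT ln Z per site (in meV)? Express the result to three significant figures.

-39.0 meV

Eᵢ/kT = 0, 2.0792, 2.3852.
Z = Σ gᵢe^(−Eᵢ/kT) = 2·e^(−0) + 5·e^(−2.0792) + 3·e^(−2.3852) = 2.0000 + 0.62515 + 0.27621 = 2.9014.
F = −kT ln Z = −36.6 × ln(2.9014) = −36.6 × 1.0652 = -39.0 meV.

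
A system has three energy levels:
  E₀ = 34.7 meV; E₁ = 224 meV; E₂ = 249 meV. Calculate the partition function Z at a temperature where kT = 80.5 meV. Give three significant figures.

Eᵢ/kT = 0.43106, 2.7826, 3.0932.
Z = Σ e^(−Eᵢ/kT) = e^(−0.43106) + e^(−2.7826) + e^(−3.0932) = 0.64982 + 0.061877 + 0.045357 = 0.75705.

Z = 0.757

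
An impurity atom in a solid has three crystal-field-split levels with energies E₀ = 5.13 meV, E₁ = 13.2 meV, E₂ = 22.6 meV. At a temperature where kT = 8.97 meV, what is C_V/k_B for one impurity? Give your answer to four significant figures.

0.3890

Eᵢ/kT = 0.571906, 1.47157, 2.51951.
Z = Σ e^(−Eᵢ/kT) = e^(−0.571906) + e^(−1.47157) + e^(−2.51951) = 0.564449 + 0.229565 + 0.0804990 = 0.874513.
⟨E⟩ = 8.85654 meV, ⟨E²⟩ = 109.741 meV².
C_V/k_B = (⟨E²⟩ − ⟨E⟩²)/(kT)² = (109.741 − 78.4383)/80.4609 = 0.3890.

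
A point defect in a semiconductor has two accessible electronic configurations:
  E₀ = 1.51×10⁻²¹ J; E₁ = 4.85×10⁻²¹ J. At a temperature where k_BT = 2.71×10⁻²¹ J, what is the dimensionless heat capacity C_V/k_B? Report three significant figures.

0.265

Eᵢ/kT = 0.55720, 1.7897.
Z = Σ e^(−Eᵢ/kT) = e^(−0.55720) + e^(−1.7897) = 0.57281 + 0.16701 = 0.73982.
⟨E⟩ = 2.2640, ⟨E²⟩ = 7.0754.
C_V/k_B = (⟨E²⟩ − ⟨E⟩²)/(kT)² = (7.0754 − 5.1257)/7.3441 = 0.265.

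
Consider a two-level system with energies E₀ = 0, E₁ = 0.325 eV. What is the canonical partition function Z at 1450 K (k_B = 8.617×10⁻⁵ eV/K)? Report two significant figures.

Z = 1.1

k_BT = 8.617×10⁻⁵ × 1450 K = 0.1249 eV.
Eᵢ/kT = 0, 2.602.
Z = Σ e^(−Eᵢ/kT) = e^(−0) + e^(−2.602) = 1.000 + 0.07413 = 1.074.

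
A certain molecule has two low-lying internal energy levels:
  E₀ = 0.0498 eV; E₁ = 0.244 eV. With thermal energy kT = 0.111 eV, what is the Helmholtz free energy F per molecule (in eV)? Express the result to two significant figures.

Eᵢ/kT = 0.4486, 2.198.
Z = Σ e^(−Eᵢ/kT) = e^(−0.4486) + e^(−2.198) = 0.6385 + 0.1110 = 0.7495.
F = −kT ln Z = −0.111 × ln(0.7495) = −0.111 × -0.2883 = 0.032 eV.

0.032 eV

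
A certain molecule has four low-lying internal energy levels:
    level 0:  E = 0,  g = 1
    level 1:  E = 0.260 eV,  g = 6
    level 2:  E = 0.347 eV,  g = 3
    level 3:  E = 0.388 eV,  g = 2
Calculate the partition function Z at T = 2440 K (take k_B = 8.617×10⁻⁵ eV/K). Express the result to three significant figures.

k_BT = 8.617×10⁻⁵ × 2440 K = 0.21025 eV.
Eᵢ/kT = 0, 1.2366, 1.6504, 1.8454.
Z = Σ gᵢe^(−Eᵢ/kT) = 1·e^(−0) + 6·e^(−1.2366) + 3·e^(−1.6504) + 2·e^(−1.8454) = 1.0000 + 1.7422 + 0.57592 + 0.31592 = 3.6340.

Z = 3.63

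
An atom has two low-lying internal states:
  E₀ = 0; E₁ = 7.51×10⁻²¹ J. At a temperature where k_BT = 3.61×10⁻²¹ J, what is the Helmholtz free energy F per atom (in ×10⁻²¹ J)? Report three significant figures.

-0.425 ×10⁻²¹ J

Eᵢ/kT = 0, 2.0803.
Z = Σ e^(−Eᵢ/kT) = e^(−0) + e^(−2.0803) = 1.0000 + 0.12489 = 1.1249.
F = −kT ln Z = −3.61 × ln(1.1249) = −3.61 × 0.11769 = -0.425 ×10⁻²¹ J.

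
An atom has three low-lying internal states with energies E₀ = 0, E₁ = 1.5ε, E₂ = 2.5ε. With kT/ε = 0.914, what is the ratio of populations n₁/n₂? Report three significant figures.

2.99

n₁/n₂ = exp[−(E₁−E₂)/kT] = exp(−(-1.0ε)/(0.914ε)) = exp(1.0941) = 2.99.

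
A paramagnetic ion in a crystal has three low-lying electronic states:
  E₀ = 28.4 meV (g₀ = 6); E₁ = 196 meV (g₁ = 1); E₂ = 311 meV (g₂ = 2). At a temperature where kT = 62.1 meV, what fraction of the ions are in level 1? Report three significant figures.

Eᵢ/kT = 0.45733, 3.1562, 5.0081.
Z = Σ gᵢe^(−Eᵢ/kT) = 6·e^(−0.45733) + 1·e^(−3.1562) + 2·e^(−5.0081) = 3.7978 + 0.042587 + 0.013367 = 3.8538.
P₁ = g₁ e^(−E₁/kT) / Z = 0.042587/3.8538 = 0.0111.

0.0111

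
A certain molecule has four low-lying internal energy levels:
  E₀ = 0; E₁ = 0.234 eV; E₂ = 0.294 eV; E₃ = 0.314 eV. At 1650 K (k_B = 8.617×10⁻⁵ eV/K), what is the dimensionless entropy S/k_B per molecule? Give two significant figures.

0.93

k_BT = 8.617×10⁻⁵ × 1650 K = 0.1422 eV.
Eᵢ/kT = 0, 1.646, 2.068, 2.208.
Z = Σ e^(−Eᵢ/kT) = e^(−0) + e^(−1.646) + e^(−2.068) + e^(−2.208) = 1.000 + 0.1928 + 0.1264 + 0.1099 = 1.429.
⟨E⟩ = Σ EᵢPᵢ = 0.08173 eV.
S/k_B = ln Z + ⟨E⟩/kT = ln(1.429) + 0.08173/0.1422 = 0.3570 + 0.5748 = 0.93.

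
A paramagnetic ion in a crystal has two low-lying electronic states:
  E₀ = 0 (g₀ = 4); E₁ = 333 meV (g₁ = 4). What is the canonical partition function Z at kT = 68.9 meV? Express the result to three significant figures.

Z = 4.03

Eᵢ/kT = 0, 4.8331.
Z = Σ gᵢe^(−Eᵢ/kT) = 4·e^(−0) + 4·e^(−4.8331) = 4.0000 + 0.031847 = 4.0318.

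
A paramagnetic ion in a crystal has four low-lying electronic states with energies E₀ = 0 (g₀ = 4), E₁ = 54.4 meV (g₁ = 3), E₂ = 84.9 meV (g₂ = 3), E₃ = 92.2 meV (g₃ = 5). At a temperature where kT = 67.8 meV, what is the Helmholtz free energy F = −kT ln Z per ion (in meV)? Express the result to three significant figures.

-136 meV

Eᵢ/kT = 0, 0.80236, 1.2522, 1.3599.
Z = Σ gᵢe^(−Eᵢ/kT) = 4·e^(−0) + 3·e^(−0.80236) + 3·e^(−1.2522) + 5·e^(−1.3599) = 4.0000 + 1.3448 + 0.85763 + 1.2834 = 7.4858.
F = −kT ln Z = −67.8 × ln(7.4858) = −67.8 × 2.0130 = -136 meV.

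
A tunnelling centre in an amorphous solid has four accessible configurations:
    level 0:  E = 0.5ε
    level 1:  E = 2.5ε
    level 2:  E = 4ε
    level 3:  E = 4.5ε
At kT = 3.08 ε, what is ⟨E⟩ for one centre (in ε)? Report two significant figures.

Eᵢ/kT = 0.1623, 0.8117, 1.299, 1.461.
Z = Σ e^(−Eᵢ/kT) = e^(−0.1623) + e^(−0.8117) + e^(−1.299) + e^(−1.461) = 0.8502 + 0.4441 + 0.2728 + 0.2320 = 1.799.
⟨E⟩ = Σ Eᵢ e^(−Eᵢ/kT) / Z = (0.5·0.8502 + 2.5·0.4441 + 4·0.2728 + 4.5·0.2320) / 1.799 = 2.0 ε.

2.0 ε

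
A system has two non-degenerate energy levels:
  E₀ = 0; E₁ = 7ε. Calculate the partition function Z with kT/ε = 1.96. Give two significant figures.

Z = 1.0

Eᵢ/kT = 0, 3.571.
Z = Σ e^(−Eᵢ/kT) = e^(−0) + e^(−3.571) = 1.000 + 0.02813 = 1.028.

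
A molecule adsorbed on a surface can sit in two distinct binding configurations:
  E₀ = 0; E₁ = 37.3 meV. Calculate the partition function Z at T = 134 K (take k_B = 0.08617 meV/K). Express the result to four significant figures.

Z = 1.040

k_BT = 0.08617 × 134 K = 11.5468 meV.
Eᵢ/kT = 0, 3.23033.
Z = Σ e^(−Eᵢ/kT) = e^(−0) + e^(−3.23033) = 1.00000 + 0.0395444 = 1.03954.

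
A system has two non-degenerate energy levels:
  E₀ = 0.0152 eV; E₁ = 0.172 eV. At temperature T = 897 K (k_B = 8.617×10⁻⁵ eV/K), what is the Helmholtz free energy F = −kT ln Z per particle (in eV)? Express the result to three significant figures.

0.00565 eV

k_BT = 8.617×10⁻⁵ × 897 K = 0.077294 eV.
Eᵢ/kT = 0.19665, 2.2253.
Z = Σ e^(−Eᵢ/kT) = e^(−0.19665) + e^(−2.2253) = 0.82148 + 0.10804 = 0.92952.
F = −kT ln Z = −0.077294 × ln(0.92952) = −0.077294 × -0.073087 = 0.00565 eV.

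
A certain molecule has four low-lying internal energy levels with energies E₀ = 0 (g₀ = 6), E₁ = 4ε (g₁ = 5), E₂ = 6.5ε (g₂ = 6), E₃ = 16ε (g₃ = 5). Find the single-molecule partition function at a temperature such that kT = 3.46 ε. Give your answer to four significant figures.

Eᵢ/kT = 0, 1.15607, 1.87861, 4.62428.
Z = Σ gᵢe^(−Eᵢ/kT) = 6·e^(−0) + 5·e^(−1.15607) + 6·e^(−1.87861) + 5·e^(−4.62428) = 6.00000 + 1.57360 + 0.916814 + 0.0490536 = 8.53947.

Z = 8.539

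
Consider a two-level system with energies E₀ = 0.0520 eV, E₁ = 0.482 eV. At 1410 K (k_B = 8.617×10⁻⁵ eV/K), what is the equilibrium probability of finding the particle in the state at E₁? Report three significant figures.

0.0282

k_BT = 8.617×10⁻⁵ × 1410 K = 0.12150 eV.
Eᵢ/kT = 0.42798, 3.9671.
Z = Σ e^(−Eᵢ/kT) = e^(−0.42798) + e^(−3.9671) = 0.65182 + 0.018928 = 0.67075.
P₁ = e^(−E₁/kT) / Z = 0.018928/0.67075 = 0.0282.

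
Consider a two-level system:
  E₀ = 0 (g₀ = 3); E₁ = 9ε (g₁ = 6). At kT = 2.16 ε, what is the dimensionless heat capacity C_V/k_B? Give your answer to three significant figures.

0.506

Eᵢ/kT = 0, 4.1667.
Z = Σ gᵢe^(−Eᵢ/kT) = 3·e^(−0) + 6·e^(−4.1667) = 3.0000 + 0.093020 = 3.0930.
⟨E⟩ = 0.27067 ε, ⟨E²⟩ = 2.4360 ε².
C_V/k_B = (⟨E²⟩ − ⟨E⟩²)/(kT)² = (2.4360 − 0.073262)/4.6656 = 0.506.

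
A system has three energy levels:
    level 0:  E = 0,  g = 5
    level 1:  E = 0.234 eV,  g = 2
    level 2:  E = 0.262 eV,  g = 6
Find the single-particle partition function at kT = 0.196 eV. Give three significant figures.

Z = 7.18

Eᵢ/kT = 0, 1.1939, 1.3367.
Z = Σ gᵢe^(−Eᵢ/kT) = 5·e^(−0) + 2·e^(−1.1939) + 6·e^(−1.3367) = 5.0000 + 0.60607 + 1.5763 = 7.1824.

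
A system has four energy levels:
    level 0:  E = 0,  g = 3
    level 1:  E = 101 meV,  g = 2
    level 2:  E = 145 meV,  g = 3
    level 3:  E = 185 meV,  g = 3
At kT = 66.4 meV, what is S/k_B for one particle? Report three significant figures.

Eᵢ/kT = 0, 1.5211, 2.1837, 2.7861.
Z = Σ gᵢe^(−Eᵢ/kT) = 3·e^(−0) + 2·e^(−1.5211) + 3·e^(−2.1837) + 3·e^(−2.7861) = 3.0000 + 0.43694 + 0.33787 + 0.18498 = 3.9598.
⟨E⟩ = Σ EᵢPᵢ = 32.159 meV.
S/k_B = ln Z + ⟨E⟩/kT = ln(3.9598) + 32.159/66.4 = 1.3762 + 0.48432 = 1.86.

1.86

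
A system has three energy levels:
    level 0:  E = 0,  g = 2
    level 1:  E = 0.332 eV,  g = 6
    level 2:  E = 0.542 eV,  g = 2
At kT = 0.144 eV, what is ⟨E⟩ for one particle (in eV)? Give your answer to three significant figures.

Eᵢ/kT = 0, 2.3056, 3.7639.
Z = Σ gᵢe^(−Eᵢ/kT) = 2·e^(−0) + 6·e^(−2.3056) + 2·e^(−3.7639) = 2.0000 + 0.59819 + 0.046386 = 2.6446.
⟨E⟩ = Σ Eᵢ gᵢe^(−Eᵢ/kT) / Z = (0·2.0000 + 0.332·0.59819 + 0.542·0.046386) / 2.6446 = 0.0846 eV.

0.0846 eV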